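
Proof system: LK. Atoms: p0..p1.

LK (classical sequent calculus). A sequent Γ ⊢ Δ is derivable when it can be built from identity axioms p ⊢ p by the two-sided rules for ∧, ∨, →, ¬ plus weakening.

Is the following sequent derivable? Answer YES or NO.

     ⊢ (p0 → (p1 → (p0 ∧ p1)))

Derivation (root first):
[→R]  ⊢ (p0 → (p1 → (p0 ∧ p1)))
  [→R] p0 ⊢ (p1 → (p0 ∧ p1))
    [∧R] p1, p0 ⊢ (p0 ∧ p1)
      [Ax] p0 ⊢ p0
      [Ax] p1 ⊢ p1

Result: YES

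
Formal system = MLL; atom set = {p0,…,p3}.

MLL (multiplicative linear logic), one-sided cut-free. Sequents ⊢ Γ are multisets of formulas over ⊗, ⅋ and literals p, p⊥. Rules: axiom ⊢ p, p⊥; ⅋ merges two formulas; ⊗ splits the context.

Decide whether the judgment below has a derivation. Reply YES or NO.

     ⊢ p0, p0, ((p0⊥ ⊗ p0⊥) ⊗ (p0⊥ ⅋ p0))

Derivation trace:
[⊗]  ⊢ p0, p0, ((p0⊥ ⊗ p0⊥) ⊗ (p0⊥ ⅋ p0))
  [⊗]  ⊢ p0, p0, (p0⊥ ⊗ p0⊥)
    [Ax]  ⊢ p0, p0⊥
    [Ax]  ⊢ p0, p0⊥
  [⅋]  ⊢ (p0⊥ ⅋ p0)
    [Ax]  ⊢ p0, p0⊥

Result: YES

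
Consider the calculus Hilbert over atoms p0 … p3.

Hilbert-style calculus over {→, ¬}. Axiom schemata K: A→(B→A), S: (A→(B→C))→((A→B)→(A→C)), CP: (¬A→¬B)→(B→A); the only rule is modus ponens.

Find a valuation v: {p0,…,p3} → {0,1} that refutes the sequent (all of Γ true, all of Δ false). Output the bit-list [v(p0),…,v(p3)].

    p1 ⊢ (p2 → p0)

Truth-table refutation:
  v=0000: Γ:[p1=F] Δ:[(p2 → p0)=T] refutes=False
  v=0001: Γ:[p1=F] Δ:[(p2 → p0)=T] refutes=False
  v=0010: Γ:[p1=F] Δ:[(p2 → p0)=F] refutes=False
  v=0011: Γ:[p1=F] Δ:[(p2 → p0)=F] refutes=False
  v=0100: Γ:[p1=T] Δ:[(p2 → p0)=T] refutes=False
  v=0101: Γ:[p1=T] Δ:[(p2 → p0)=T] refutes=False
  v=0110: Γ:[p1=T] Δ:[(p2 → p0)=F] refutes=True  ← countermodel

Result: [0, 1, 1, 0]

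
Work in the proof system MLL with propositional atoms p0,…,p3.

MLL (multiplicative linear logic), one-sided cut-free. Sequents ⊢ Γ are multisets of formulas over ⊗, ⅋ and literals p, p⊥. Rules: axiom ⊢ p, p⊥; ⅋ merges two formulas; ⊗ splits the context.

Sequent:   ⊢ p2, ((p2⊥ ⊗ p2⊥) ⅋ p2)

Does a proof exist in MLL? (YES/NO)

Proof tree:
[⅋]  ⊢ p2, ((p2⊥ ⊗ p2⊥) ⅋ p2)
  [⊗]  ⊢ p2, p2, (p2⊥ ⊗ p2⊥)
    [Ax]  ⊢ p2, p2⊥
    [Ax]  ⊢ p2, p2⊥

Result: YES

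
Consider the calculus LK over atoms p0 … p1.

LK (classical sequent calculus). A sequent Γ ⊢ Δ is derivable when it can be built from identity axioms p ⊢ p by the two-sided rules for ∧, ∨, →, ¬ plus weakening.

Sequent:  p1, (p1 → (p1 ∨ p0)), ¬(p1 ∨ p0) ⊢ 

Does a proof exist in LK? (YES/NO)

Derivation (root first):
[¬L] p1, (p1 → (p1 ∨ p0)), ¬(p1 ∨ p0) ⊢ 
  [→L] p1, (p1 → (p1 ∨ p0)) ⊢ (p1 ∨ p0)
    [Ax] p1 ⊢ p1
    [∨R] (p1 ∨ p0) ⊢ (p1 ∨ p0)
      [∨L] (p1 ∨ p0) ⊢ p1, p0
        [Ax] p1 ⊢ p1
        [Ax] p0 ⊢ p0

Result: YES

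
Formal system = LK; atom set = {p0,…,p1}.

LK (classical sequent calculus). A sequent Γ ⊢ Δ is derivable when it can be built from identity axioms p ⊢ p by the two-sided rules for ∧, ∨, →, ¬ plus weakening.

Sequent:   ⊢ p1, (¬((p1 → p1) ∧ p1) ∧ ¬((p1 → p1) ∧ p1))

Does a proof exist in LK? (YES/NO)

Derivation trace:
[∧R]  ⊢ p1, (¬((p1 → p1) ∧ p1) ∧ ¬((p1 → p1) ∧ p1))
  [¬R]  ⊢ p1, ¬((p1 → p1) ∧ p1)
    [∧L] ((p1 → p1) ∧ p1) ⊢ p1
      [→L] p1, (p1 → p1) ⊢ p1
        [Ax] p1 ⊢ p1
        [Ax] p1 ⊢ p1
  [¬R]  ⊢ p1, ¬((p1 → p1) ∧ p1)
    [∧L] ((p1 → p1) ∧ p1) ⊢ p1
      [→L] p1, (p1 → p1) ⊢ p1
        [Ax] p1 ⊢ p1
        [Ax] p1 ⊢ p1

Result: YES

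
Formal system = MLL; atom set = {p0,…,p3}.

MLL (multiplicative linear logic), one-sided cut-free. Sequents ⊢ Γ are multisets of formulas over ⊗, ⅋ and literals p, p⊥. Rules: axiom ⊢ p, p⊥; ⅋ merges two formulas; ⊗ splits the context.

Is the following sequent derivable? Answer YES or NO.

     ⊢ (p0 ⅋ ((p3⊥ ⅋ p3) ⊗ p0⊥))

Proof tree:
[⅋]  ⊢ (p0 ⅋ ((p3⊥ ⅋ p3) ⊗ p0⊥))
  [⊗]  ⊢ p0, ((p3⊥ ⅋ p3) ⊗ p0⊥)
    [⅋]  ⊢ (p3⊥ ⅋ p3)
      [Ax]  ⊢ p3, p3⊥
    [Ax]  ⊢ p0, p0⊥

Result: YES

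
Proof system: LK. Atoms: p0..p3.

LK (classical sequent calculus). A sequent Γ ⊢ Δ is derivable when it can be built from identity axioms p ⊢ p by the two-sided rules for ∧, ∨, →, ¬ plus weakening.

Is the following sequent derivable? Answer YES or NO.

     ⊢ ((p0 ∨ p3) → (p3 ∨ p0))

Derivation (root first):
[→R]  ⊢ ((p0 ∨ p3) → (p3 ∨ p0))
  [∨R] (p0 ∨ p3) ⊢ (p3 ∨ p0)
    [∨L] (p0 ∨ p3) ⊢ p3, p0
      [Ax] p0 ⊢ p0
      [Ax] p3 ⊢ p3

Result: YES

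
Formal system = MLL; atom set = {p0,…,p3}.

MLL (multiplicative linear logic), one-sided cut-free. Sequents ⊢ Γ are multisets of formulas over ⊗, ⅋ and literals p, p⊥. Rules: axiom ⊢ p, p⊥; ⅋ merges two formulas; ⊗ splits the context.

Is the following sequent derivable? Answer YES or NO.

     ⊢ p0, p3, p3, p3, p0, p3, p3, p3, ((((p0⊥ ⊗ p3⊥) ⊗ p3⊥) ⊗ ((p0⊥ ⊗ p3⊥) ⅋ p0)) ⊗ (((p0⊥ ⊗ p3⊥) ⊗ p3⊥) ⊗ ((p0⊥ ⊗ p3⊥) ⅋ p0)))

Derivation trace:
[⊗]  ⊢ p0, p3, p3, p3, p0, p3, p3, p3, ((((p0⊥ ⊗ p3⊥) ⊗ p3⊥) ⊗ ((p0⊥ ⊗ p3⊥) ⅋ p0)) ⊗ (((p0⊥ ⊗ p3⊥) ⊗ p3⊥) ⊗ ((p0⊥ ⊗ p3⊥) ⅋ p0)))
  [⊗]  ⊢ p0, p3, p3, p3, (((p0⊥ ⊗ p3⊥) ⊗ p3⊥) ⊗ ((p0⊥ ⊗ p3⊥) ⅋ p0))
    [⊗]  ⊢ p0, p3, p3, ((p0⊥ ⊗ p3⊥) ⊗ p3⊥)
      [⊗]  ⊢ p0, p3, (p0⊥ ⊗ p3⊥)
        [Ax]  ⊢ p0, p0⊥
        [Ax]  ⊢ p3, p3⊥
      [Ax]  ⊢ p3, p3⊥
    [⅋]  ⊢ p3, ((p0⊥ ⊗ p3⊥) ⅋ p0)
      [⊗]  ⊢ p0, p3, (p0⊥ ⊗ p3⊥)
        [Ax]  ⊢ p0, p0⊥
        [Ax]  ⊢ p3, p3⊥
  [⊗]  ⊢ p0, p3, p3, p3, (((p0⊥ ⊗ p3⊥) ⊗ p3⊥) ⊗ ((p0⊥ ⊗ p3⊥) ⅋ p0))
    [⊗]  ⊢ p0, p3, p3, ((p0⊥ ⊗ p3⊥) ⊗ p3⊥)
      [⊗]  ⊢ p0, p3, (p0⊥ ⊗ p3⊥)
        [Ax]  ⊢ p0, p0⊥
        [Ax]  ⊢ p3, p3⊥
      [Ax]  ⊢ p3, p3⊥
    [⅋]  ⊢ p3, ((p0⊥ ⊗ p3⊥) ⅋ p0)
      [⊗]  ⊢ p0, p3, (p0⊥ ⊗ p3⊥)
        [Ax]  ⊢ p0, p0⊥
        [Ax]  ⊢ p3, p3⊥

Result: YES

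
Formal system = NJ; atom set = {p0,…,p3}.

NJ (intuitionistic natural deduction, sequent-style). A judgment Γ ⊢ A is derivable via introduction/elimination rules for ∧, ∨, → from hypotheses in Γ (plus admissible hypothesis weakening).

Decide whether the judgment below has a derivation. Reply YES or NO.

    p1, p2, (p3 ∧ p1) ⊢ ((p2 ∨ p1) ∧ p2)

Derivation (root first):
[Wk] p1, p2, (p3 ∧ p1) ⊢ ((p2 ∨ p1) ∧ p2)
  [∧I] p1, p2 ⊢ ((p2 ∨ p1) ∧ p2)
    [Wk] p1, p1 ⊢ (p2 ∨ p1)
      [∨I₂] p1 ⊢ (p2 ∨ p1)
        [Ax] p1 ⊢ p1
    [Ax] p2 ⊢ p2

Result: YES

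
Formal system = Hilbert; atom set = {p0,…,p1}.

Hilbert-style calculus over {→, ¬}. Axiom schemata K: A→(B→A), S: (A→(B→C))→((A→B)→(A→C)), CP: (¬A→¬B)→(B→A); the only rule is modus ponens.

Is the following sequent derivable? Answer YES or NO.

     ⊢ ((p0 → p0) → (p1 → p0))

Search for a countermodel by truth-table:
  v=00: Γ:[] Δ:[((p0 → p0) → (p1 → p0))=T] refutes=False
  v=01: Γ:[] Δ:[((p0 → p0) → (p1 → p0))=F] refutes=True  ← countermodel

Result: NO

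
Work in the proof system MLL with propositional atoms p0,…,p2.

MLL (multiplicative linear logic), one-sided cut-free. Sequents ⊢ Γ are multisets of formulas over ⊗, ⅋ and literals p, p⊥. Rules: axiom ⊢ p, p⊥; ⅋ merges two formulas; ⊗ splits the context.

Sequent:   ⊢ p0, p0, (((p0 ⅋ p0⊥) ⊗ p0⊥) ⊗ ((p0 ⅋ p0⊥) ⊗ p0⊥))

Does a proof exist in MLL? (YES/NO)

Derivation (root first):
[⊗]  ⊢ p0, p0, (((p0 ⅋ p0⊥) ⊗ p0⊥) ⊗ ((p0 ⅋ p0⊥) ⊗ p0⊥))
  [⊗]  ⊢ p0, ((p0 ⅋ p0⊥) ⊗ p0⊥)
    [⅋]  ⊢ (p0 ⅋ p0⊥)
      [Ax]  ⊢ p0, p0⊥
    [Ax]  ⊢ p0, p0⊥
  [⊗]  ⊢ p0, ((p0 ⅋ p0⊥) ⊗ p0⊥)
    [⅋]  ⊢ (p0 ⅋ p0⊥)
      [Ax]  ⊢ p0, p0⊥
    [Ax]  ⊢ p0, p0⊥

Result: YES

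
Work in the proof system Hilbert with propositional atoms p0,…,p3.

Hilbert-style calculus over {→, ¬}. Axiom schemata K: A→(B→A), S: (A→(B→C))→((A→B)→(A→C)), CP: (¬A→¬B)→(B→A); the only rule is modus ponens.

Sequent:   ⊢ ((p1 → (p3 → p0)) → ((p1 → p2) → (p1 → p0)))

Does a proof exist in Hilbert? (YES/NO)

Search for a countermodel by truth-table:
  v=0000: Γ:[] Δ:[((p1 → (p3 → p0)) → ((p1 → p2) → (p1 → p0)))=T] refutes=False
  v=0001: Γ:[] Δ:[((p1 → (p3 → p0)) → ((p1 → p2) → (p1 → p0)))=T] refutes=False
  v=0010: Γ:[] Δ:[((p1 → (p3 → p0)) → ((p1 → p2) → (p1 → p0)))=T] refutes=False
  v=0011: Γ:[] Δ:[((p1 → (p3 → p0)) → ((p1 → p2) → (p1 → p0)))=T] refutes=False
  v=0100: Γ:[] Δ:[((p1 → (p3 → p0)) → ((p1 → p2) → (p1 → p0)))=T] refutes=False
  v=0101: Γ:[] Δ:[((p1 → (p3 → p0)) → ((p1 → p2) → (p1 → p0)))=T] refutes=False
  v=0110: Γ:[] Δ:[((p1 → (p3 → p0)) → ((p1 → p2) → (p1 → p0)))=F] refutes=True  ← countermodel

Result: NO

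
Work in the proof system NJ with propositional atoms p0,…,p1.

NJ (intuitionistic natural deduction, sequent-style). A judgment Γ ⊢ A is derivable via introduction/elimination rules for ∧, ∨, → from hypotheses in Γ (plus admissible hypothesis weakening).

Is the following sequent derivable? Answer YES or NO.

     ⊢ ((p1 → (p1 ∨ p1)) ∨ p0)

Derivation trace:
[∨I₁]  ⊢ ((p1 → (p1 ∨ p1)) ∨ p0)
  [→I]  ⊢ (p1 → (p1 ∨ p1))
    [∨I₂] p1 ⊢ (p1 ∨ p1)
      [Ax] p1 ⊢ p1

Result: YES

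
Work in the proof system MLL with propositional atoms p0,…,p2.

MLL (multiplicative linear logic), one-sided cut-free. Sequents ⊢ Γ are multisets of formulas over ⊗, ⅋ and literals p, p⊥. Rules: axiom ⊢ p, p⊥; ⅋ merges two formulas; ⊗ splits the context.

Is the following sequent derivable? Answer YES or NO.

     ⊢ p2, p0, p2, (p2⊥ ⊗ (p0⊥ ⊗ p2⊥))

Derivation (root first):
[⊗]  ⊢ p2, p0, p2, (p2⊥ ⊗ (p0⊥ ⊗ p2⊥))
  [Ax]  ⊢ p2, p2⊥
  [⊗]  ⊢ p0, p2, (p0⊥ ⊗ p2⊥)
    [Ax]  ⊢ p0, p0⊥
    [Ax]  ⊢ p2, p2⊥

Result: YES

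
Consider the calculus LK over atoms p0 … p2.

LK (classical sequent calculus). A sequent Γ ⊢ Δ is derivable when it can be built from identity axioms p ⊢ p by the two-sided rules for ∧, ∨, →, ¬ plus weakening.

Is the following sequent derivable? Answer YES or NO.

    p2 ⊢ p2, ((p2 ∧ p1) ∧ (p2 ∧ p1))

Derivation (root first):
[∧R] p2 ⊢ p2, ((p2 ∧ p1) ∧ (p2 ∧ p1))
  [∧R] p2 ⊢ p2, (p2 ∧ p1)
    [Ax] p2 ⊢ p2
    [WR] p2 ⊢ p2, p1
      [Ax] p2 ⊢ p2
  [∧R] p2 ⊢ p2, (p2 ∧ p1)
    [Ax] p2 ⊢ p2
    [WR] p2 ⊢ p2, p1
      [Ax] p2 ⊢ p2

Result: YES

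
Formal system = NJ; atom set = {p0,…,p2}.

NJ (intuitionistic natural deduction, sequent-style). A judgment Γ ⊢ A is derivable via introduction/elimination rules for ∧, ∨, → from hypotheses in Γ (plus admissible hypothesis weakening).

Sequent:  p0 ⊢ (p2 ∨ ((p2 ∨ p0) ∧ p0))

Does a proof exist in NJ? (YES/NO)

Proof tree:
[∨I₂] p0 ⊢ (p2 ∨ ((p2 ∨ p0) ∧ p0))
  [∧I] p0 ⊢ ((p2 ∨ p0) ∧ p0)
    [∨I₂] p0 ⊢ (p2 ∨ p0)
      [Ax] p0 ⊢ p0
    [Wk] p0, p0 ⊢ p0
      [Ax] p0 ⊢ p0

Result: YES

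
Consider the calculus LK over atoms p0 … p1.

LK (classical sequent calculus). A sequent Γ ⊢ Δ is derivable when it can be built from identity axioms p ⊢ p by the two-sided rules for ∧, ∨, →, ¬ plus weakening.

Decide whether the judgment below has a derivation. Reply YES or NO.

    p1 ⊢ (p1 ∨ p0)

Proof tree:
[∨R] p1 ⊢ (p1 ∨ p0)
  [WR] p1 ⊢ p1, p0
    [Ax] p1 ⊢ p1

Result: YES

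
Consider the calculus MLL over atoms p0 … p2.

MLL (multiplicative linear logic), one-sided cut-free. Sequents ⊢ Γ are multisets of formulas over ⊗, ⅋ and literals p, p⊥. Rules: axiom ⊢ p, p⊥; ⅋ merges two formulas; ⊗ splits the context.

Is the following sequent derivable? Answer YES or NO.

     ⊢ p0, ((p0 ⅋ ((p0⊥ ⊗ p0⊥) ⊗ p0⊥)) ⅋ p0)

Derivation (root first):
[⅋]  ⊢ p0, ((p0 ⅋ ((p0⊥ ⊗ p0⊥) ⊗ p0⊥)) ⅋ p0)
  [⅋]  ⊢ p0, p0, (p0 ⅋ ((p0⊥ ⊗ p0⊥) ⊗ p0⊥))
    [⊗]  ⊢ p0, p0, p0, ((p0⊥ ⊗ p0⊥) ⊗ p0⊥)
      [⊗]  ⊢ p0, p0, (p0⊥ ⊗ p0⊥)
        [Ax]  ⊢ p0, p0⊥
        [Ax]  ⊢ p0, p0⊥
      [Ax]  ⊢ p0, p0⊥

Result: YES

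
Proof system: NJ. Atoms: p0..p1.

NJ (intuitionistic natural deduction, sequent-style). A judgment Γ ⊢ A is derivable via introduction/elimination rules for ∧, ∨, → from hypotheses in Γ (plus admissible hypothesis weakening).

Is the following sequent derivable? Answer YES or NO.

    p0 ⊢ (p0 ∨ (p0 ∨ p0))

Proof tree:
[∨I₂] p0 ⊢ (p0 ∨ (p0 ∨ p0))
  [∨I₁] p0 ⊢ (p0 ∨ p0)
    [Ax] p0 ⊢ p0

Result: YES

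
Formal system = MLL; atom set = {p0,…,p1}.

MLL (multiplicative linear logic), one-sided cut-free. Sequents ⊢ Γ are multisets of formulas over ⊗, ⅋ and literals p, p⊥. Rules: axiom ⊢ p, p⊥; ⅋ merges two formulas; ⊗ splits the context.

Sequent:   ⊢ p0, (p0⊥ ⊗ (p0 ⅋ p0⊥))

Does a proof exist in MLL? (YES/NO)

Derivation trace:
[⊗]  ⊢ p0, (p0⊥ ⊗ (p0 ⅋ p0⊥))
  [Ax]  ⊢ p0, p0⊥
  [⅋]  ⊢ (p0 ⅋ p0⊥)
    [Ax]  ⊢ p0, p0⊥

Result: YES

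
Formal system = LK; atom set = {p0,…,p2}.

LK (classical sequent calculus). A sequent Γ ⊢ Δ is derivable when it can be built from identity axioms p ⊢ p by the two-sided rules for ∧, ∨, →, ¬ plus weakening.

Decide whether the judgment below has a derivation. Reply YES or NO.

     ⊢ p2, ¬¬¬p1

Enumerate valuations to refute Γ ⊢ Δ:
  v=000: Γ:[] Δ:[p2=F, ¬¬¬p1=T] refutes=False
  v=001: Γ:[] Δ:[p2=T, ¬¬¬p1=T] refutes=False
  v=010: Γ:[] Δ:[p2=F, ¬¬¬p1=F] refutes=True  ← countermodel

Result: NO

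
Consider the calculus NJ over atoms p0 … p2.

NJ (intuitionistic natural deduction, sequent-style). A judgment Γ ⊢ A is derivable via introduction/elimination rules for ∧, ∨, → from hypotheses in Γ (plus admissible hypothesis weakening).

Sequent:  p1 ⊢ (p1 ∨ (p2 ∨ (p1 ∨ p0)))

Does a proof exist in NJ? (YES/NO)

Derivation trace:
[∨I₂] p1 ⊢ (p1 ∨ (p2 ∨ (p1 ∨ p0)))
  [∨I₂] p1 ⊢ (p2 ∨ (p1 ∨ p0))
    [∨I₁] p1 ⊢ (p1 ∨ p0)
      [Ax] p1 ⊢ p1

Result: YES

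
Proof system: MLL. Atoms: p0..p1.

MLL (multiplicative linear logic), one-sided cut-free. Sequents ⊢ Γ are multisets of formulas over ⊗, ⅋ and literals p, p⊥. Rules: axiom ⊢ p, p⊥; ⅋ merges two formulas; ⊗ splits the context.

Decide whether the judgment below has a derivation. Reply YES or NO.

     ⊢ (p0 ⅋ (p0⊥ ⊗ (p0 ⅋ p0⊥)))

Derivation (root first):
[⅋]  ⊢ (p0 ⅋ (p0⊥ ⊗ (p0 ⅋ p0⊥)))
  [⊗]  ⊢ p0, (p0⊥ ⊗ (p0 ⅋ p0⊥))
    [Ax]  ⊢ p0, p0⊥
    [⅋]  ⊢ (p0 ⅋ p0⊥)
      [Ax]  ⊢ p0, p0⊥

Result: YES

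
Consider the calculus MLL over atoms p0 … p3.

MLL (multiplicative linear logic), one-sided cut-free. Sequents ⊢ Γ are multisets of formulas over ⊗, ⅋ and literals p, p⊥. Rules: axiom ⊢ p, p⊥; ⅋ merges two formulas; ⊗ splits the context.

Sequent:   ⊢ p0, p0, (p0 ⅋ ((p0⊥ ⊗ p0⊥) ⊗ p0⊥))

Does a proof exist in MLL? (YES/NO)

Proof tree:
[⅋]  ⊢ p0, p0, (p0 ⅋ ((p0⊥ ⊗ p0⊥) ⊗ p0⊥))
  [⊗]  ⊢ p0, p0, p0, ((p0⊥ ⊗ p0⊥) ⊗ p0⊥)
    [⊗]  ⊢ p0, p0, (p0⊥ ⊗ p0⊥)
      [Ax]  ⊢ p0, p0⊥
      [Ax]  ⊢ p0, p0⊥
    [Ax]  ⊢ p0, p0⊥

Result: YES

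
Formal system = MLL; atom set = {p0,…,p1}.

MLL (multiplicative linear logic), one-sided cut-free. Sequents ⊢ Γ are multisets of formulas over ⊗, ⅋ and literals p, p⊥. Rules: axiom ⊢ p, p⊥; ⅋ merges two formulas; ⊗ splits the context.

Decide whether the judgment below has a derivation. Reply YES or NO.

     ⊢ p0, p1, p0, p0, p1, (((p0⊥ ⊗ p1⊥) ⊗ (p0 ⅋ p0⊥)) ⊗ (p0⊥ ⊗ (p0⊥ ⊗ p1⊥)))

Derivation trace:
[⊗]  ⊢ p0, p1, p0, p0, p1, (((p0⊥ ⊗ p1⊥) ⊗ (p0 ⅋ p0⊥)) ⊗ (p0⊥ ⊗ (p0⊥ ⊗ p1⊥)))
  [⊗]  ⊢ p0, p1, ((p0⊥ ⊗ p1⊥) ⊗ (p0 ⅋ p0⊥))
    [⊗]  ⊢ p0, p1, (p0⊥ ⊗ p1⊥)
      [Ax]  ⊢ p0, p0⊥
      [Ax]  ⊢ p1, p1⊥
    [⅋]  ⊢ (p0 ⅋ p0⊥)
      [Ax]  ⊢ p0, p0⊥
  [⊗]  ⊢ p0, p0, p1, (p0⊥ ⊗ (p0⊥ ⊗ p1⊥))
    [Ax]  ⊢ p0, p0⊥
    [⊗]  ⊢ p0, p1, (p0⊥ ⊗ p1⊥)
      [Ax]  ⊢ p0, p0⊥
      [Ax]  ⊢ p1, p1⊥

Result: YES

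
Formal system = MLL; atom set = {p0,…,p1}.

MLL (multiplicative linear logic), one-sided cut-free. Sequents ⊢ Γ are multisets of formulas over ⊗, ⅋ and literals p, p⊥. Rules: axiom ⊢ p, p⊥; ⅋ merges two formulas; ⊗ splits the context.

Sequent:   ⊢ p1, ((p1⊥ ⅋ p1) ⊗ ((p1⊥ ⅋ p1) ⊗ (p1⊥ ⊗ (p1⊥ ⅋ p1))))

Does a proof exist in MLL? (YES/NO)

Derivation (root first):
[⊗]  ⊢ p1, ((p1⊥ ⅋ p1) ⊗ ((p1⊥ ⅋ p1) ⊗ (p1⊥ ⊗ (p1⊥ ⅋ p1))))
  [⅋]  ⊢ (p1⊥ ⅋ p1)
    [Ax]  ⊢ p1, p1⊥
  [⊗]  ⊢ p1, ((p1⊥ ⅋ p1) ⊗ (p1⊥ ⊗ (p1⊥ ⅋ p1)))
    [⅋]  ⊢ (p1⊥ ⅋ p1)
      [Ax]  ⊢ p1, p1⊥
    [⊗]  ⊢ p1, (p1⊥ ⊗ (p1⊥ ⅋ p1))
      [Ax]  ⊢ p1, p1⊥
      [⅋]  ⊢ (p1⊥ ⅋ p1)
        [Ax]  ⊢ p1, p1⊥

Result: YES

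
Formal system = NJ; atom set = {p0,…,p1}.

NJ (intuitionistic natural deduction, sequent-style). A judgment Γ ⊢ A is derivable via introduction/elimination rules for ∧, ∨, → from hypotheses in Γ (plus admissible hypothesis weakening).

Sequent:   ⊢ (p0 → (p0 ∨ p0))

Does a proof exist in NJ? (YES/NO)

Proof tree:
[→I]  ⊢ (p0 → (p0 ∨ p0))
  [∨I₁] p0 ⊢ (p0 ∨ p0)
    [Ax] p0 ⊢ p0

Result: YES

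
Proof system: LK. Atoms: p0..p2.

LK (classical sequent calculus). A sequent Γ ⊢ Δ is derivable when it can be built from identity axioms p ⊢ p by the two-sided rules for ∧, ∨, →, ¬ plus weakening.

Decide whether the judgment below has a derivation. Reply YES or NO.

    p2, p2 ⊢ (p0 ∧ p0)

Truth-table refutation:
  v=000: Γ:[p2=F, p2=F] Δ:[(p0 ∧ p0)=F] refutes=False
  v=001: Γ:[p2=T, p2=T] Δ:[(p0 ∧ p0)=F] refutes=True  ← countermodel

Result: NO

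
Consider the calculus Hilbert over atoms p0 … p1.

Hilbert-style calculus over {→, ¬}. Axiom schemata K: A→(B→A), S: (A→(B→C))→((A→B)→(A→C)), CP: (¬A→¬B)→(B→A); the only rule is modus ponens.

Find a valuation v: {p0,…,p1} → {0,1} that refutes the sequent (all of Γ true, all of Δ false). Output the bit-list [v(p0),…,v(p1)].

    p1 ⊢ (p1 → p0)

Truth-table refutation:
  v=00: Γ:[p1=F] Δ:[(p1 → p0)=T] refutes=False
  v=01: Γ:[p1=T] Δ:[(p1 → p0)=F] refutes=True  ← countermodel

Result: [0, 1]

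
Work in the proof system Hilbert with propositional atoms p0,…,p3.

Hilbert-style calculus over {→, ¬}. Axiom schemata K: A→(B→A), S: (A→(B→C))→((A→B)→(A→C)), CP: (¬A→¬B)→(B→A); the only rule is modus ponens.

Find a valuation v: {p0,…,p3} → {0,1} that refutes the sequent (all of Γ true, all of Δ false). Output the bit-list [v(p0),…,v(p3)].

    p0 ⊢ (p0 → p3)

Truth-table refutation:
  v=0000: Γ:[p0=F] Δ:[(p0 → p3)=T] refutes=False
  v=0001: Γ:[p0=F] Δ:[(p0 → p3)=T] refutes=False
  v=0010: Γ:[p0=F] Δ:[(p0 → p3)=T] refutes=False
  v=0011: Γ:[p0=F] Δ:[(p0 → p3)=T] refutes=False
  v=0100: Γ:[p0=F] Δ:[(p0 → p3)=T] refutes=False
  v=0101: Γ:[p0=F] Δ:[(p0 → p3)=T] refutes=False
  v=0110: Γ:[p0=F] Δ:[(p0 → p3)=T] refutes=False
  v=0111: Γ:[p0=F] Δ:[(p0 → p3)=T] refutes=False
  v=1000: Γ:[p0=T] Δ:[(p0 → p3)=F] refutes=True  ← countermodel

Result: [1, 0, 0, 0]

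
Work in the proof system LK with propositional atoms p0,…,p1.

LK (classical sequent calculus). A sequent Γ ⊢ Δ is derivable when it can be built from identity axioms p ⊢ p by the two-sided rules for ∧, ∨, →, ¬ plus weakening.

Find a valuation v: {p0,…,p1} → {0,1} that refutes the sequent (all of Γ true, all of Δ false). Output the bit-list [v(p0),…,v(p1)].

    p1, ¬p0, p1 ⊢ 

Search for a countermodel by truth-table:
  v=00: Γ:[p1=F, ¬p0=T, p1=F] Δ:[] refutes=False
  v=01: Γ:[p1=T, ¬p0=T, p1=T] Δ:[] refutes=True  ← countermodel

Result: [0, 1]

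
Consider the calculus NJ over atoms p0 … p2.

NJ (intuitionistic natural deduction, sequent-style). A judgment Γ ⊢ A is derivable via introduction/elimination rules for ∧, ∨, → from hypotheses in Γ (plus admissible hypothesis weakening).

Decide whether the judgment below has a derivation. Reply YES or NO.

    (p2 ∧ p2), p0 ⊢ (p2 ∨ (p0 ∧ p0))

Derivation (root first):
[∨I₂] (p2 ∧ p2), p0 ⊢ (p2 ∨ (p0 ∧ p0))
  [∧I] (p2 ∧ p2), p0 ⊢ (p0 ∧ p0)
    [Ax] p0 ⊢ p0
    [Wk] p0, (p2 ∧ p2) ⊢ p0
      [Ax] p0 ⊢ p0

Result: YES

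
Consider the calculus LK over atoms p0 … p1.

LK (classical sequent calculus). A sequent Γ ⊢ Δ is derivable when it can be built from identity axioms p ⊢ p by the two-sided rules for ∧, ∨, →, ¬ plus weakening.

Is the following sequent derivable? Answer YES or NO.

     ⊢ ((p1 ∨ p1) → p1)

Proof tree:
[→R]  ⊢ ((p1 ∨ p1) → p1)
  [∨L] (p1 ∨ p1) ⊢ p1
    [Ax] p1 ⊢ p1
    [Ax] p1 ⊢ p1

Result: YES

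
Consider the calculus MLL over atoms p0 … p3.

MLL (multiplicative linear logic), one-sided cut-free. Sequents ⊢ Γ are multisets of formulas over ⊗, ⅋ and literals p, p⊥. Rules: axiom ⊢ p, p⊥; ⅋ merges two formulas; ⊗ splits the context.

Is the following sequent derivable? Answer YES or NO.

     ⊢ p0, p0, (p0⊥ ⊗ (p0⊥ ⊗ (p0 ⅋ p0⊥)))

Derivation trace:
[⊗]  ⊢ p0, p0, (p0⊥ ⊗ (p0⊥ ⊗ (p0 ⅋ p0⊥)))
  [Ax]  ⊢ p0, p0⊥
  [⊗]  ⊢ p0, (p0⊥ ⊗ (p0 ⅋ p0⊥))
    [Ax]  ⊢ p0, p0⊥
    [⅋]  ⊢ (p0 ⅋ p0⊥)
      [Ax]  ⊢ p0, p0⊥

Result: YES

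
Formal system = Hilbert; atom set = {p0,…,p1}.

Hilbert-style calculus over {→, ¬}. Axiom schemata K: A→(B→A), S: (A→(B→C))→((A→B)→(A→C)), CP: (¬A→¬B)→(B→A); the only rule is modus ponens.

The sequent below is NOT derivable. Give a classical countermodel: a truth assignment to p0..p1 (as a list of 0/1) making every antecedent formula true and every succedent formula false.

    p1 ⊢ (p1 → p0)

Enumerate valuations to refute Γ ⊢ Δ:
  v=00: Γ:[p1=F] Δ:[(p1 → p0)=T] refutes=False
  v=01: Γ:[p1=T] Δ:[(p1 → p0)=F] refutes=True  ← countermodel

Result: [0, 1]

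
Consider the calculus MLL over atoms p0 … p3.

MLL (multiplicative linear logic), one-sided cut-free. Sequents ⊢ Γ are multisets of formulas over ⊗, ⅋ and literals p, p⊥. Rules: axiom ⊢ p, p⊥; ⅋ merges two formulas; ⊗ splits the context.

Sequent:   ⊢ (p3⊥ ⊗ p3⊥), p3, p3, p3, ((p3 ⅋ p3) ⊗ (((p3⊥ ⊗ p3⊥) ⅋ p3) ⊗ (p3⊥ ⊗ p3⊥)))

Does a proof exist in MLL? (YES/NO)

Proof tree:
[⊗]  ⊢ (p3⊥ ⊗ p3⊥), p3, p3, p3, ((p3 ⅋ p3) ⊗ (((p3⊥ ⊗ p3⊥) ⅋ p3) ⊗ (p3⊥ ⊗ p3⊥)))
  [⅋]  ⊢ (p3⊥ ⊗ p3⊥), (p3 ⅋ p3)
    [⊗]  ⊢ p3, p3, (p3⊥ ⊗ p3⊥)
      [Ax]  ⊢ p3, p3⊥
      [Ax]  ⊢ p3, p3⊥
  [⊗]  ⊢ p3, p3, p3, (((p3⊥ ⊗ p3⊥) ⅋ p3) ⊗ (p3⊥ ⊗ p3⊥))
    [⅋]  ⊢ p3, ((p3⊥ ⊗ p3⊥) ⅋ p3)
      [⊗]  ⊢ p3, p3, (p3⊥ ⊗ p3⊥)
        [Ax]  ⊢ p3, p3⊥
        [Ax]  ⊢ p3, p3⊥
    [⊗]  ⊢ p3, p3, (p3⊥ ⊗ p3⊥)
      [Ax]  ⊢ p3, p3⊥
      [Ax]  ⊢ p3, p3⊥

Result: YES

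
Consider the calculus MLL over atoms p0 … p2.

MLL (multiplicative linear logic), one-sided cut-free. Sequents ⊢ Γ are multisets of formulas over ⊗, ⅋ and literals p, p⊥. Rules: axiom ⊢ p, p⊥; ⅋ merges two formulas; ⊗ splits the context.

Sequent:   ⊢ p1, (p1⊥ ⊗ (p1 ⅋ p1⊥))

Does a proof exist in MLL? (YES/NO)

Proof tree:
[⊗]  ⊢ p1, (p1⊥ ⊗ (p1 ⅋ p1⊥))
  [Ax]  ⊢ p1, p1⊥
  [⅋]  ⊢ (p1 ⅋ p1⊥)
    [Ax]  ⊢ p1, p1⊥

Result: YES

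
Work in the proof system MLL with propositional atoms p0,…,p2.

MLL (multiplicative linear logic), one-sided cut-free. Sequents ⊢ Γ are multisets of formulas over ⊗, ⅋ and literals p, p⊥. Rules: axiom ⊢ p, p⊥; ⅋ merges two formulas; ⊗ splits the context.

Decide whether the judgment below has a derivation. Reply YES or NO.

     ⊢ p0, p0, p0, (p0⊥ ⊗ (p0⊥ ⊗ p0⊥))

Derivation (root first):
[⊗]  ⊢ p0, p0, p0, (p0⊥ ⊗ (p0⊥ ⊗ p0⊥))
  [Ax]  ⊢ p0, p0⊥
  [⊗]  ⊢ p0, p0, (p0⊥ ⊗ p0⊥)
    [Ax]  ⊢ p0, p0⊥
    [Ax]  ⊢ p0, p0⊥

Result: YES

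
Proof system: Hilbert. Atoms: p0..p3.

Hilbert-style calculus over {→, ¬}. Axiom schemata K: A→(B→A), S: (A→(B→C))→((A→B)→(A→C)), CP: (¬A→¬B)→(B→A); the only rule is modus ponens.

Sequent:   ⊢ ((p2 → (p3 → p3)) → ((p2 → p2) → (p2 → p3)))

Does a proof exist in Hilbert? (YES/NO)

Enumerate valuations to refute Γ ⊢ Δ:
  v=0000: Γ:[] Δ:[((p2 → (p3 → p3)) → ((p2 → p2) → (p2 → p3)))=T] refutes=False
  v=0001: Γ:[] Δ:[((p2 → (p3 → p3)) → ((p2 → p2) → (p2 → p3)))=T] refutes=False
  v=0010: Γ:[] Δ:[((p2 → (p3 → p3)) → ((p2 → p2) → (p2 → p3)))=F] refutes=True  ← countermodel

Result: NO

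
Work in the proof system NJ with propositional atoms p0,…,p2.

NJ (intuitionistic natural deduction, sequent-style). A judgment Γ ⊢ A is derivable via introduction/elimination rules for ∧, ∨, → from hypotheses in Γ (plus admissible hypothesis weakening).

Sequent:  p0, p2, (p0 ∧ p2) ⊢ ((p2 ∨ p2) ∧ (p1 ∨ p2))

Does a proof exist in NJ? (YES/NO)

Derivation trace:
[∧I] p0, p2, (p0 ∧ p2) ⊢ ((p2 ∨ p2) ∧ (p1 ∨ p2))
  [∨I₂] p2, (p0 ∧ p2) ⊢ (p2 ∨ p2)
    [Wk] p2, (p0 ∧ p2) ⊢ p2
      [Ax] p2 ⊢ p2
  [∨I₂] p2, p0 ⊢ (p1 ∨ p2)
    [Wk] p2, p0 ⊢ p2
      [Ax] p2 ⊢ p2

Result: YES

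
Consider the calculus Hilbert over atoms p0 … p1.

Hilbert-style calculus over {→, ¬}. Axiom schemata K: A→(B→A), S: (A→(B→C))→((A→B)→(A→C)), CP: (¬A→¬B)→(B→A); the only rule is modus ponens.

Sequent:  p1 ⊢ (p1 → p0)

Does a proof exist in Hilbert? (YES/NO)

Search for a countermodel by truth-table:
  v=00: Γ:[p1=F] Δ:[(p1 → p0)=T] refutes=False
  v=01: Γ:[p1=T] Δ:[(p1 → p0)=F] refutes=True  ← countermodel

Result: NO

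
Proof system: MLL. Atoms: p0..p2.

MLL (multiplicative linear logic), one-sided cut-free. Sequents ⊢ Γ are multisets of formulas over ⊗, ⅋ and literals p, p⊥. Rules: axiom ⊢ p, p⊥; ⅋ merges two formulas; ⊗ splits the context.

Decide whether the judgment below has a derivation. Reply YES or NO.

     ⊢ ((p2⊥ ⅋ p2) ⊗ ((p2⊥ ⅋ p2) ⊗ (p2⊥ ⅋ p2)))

Proof tree:
[⊗]  ⊢ ((p2⊥ ⅋ p2) ⊗ ((p2⊥ ⅋ p2) ⊗ (p2⊥ ⅋ p2)))
  [⅋]  ⊢ (p2⊥ ⅋ p2)
    [Ax]  ⊢ p2, p2⊥
  [⊗]  ⊢ ((p2⊥ ⅋ p2) ⊗ (p2⊥ ⅋ p2))
    [⅋]  ⊢ (p2⊥ ⅋ p2)
      [Ax]  ⊢ p2, p2⊥
    [⅋]  ⊢ (p2⊥ ⅋ p2)
      [Ax]  ⊢ p2, p2⊥

Result: YES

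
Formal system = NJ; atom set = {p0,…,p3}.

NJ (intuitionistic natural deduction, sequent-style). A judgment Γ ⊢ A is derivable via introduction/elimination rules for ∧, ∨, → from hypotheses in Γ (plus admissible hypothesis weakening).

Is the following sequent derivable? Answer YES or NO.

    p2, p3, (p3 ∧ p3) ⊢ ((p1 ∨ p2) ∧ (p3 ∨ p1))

Derivation trace:
[∧I] p2, p3, (p3 ∧ p3) ⊢ ((p1 ∨ p2) ∧ (p3 ∨ p1))
  [Wk] p2, (p3 ∧ p3) ⊢ (p1 ∨ p2)
    [∨I₂] p2 ⊢ (p1 ∨ p2)
      [Ax] p2 ⊢ p2
  [∨I₁] p3 ⊢ (p3 ∨ p1)
    [Ax] p3 ⊢ p3

Result: YES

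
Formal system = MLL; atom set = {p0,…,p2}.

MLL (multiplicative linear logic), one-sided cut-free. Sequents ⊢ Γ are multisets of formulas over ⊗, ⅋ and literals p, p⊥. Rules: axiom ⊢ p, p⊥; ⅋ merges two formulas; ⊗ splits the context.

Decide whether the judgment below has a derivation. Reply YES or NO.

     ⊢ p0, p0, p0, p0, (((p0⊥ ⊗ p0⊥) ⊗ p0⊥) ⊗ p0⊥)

Derivation (root first):
[⊗]  ⊢ p0, p0, p0, p0, (((p0⊥ ⊗ p0⊥) ⊗ p0⊥) ⊗ p0⊥)
  [⊗]  ⊢ p0, p0, p0, ((p0⊥ ⊗ p0⊥) ⊗ p0⊥)
    [⊗]  ⊢ p0, p0, (p0⊥ ⊗ p0⊥)
      [Ax]  ⊢ p0, p0⊥
      [Ax]  ⊢ p0, p0⊥
    [Ax]  ⊢ p0, p0⊥
  [Ax]  ⊢ p0, p0⊥

Result: YES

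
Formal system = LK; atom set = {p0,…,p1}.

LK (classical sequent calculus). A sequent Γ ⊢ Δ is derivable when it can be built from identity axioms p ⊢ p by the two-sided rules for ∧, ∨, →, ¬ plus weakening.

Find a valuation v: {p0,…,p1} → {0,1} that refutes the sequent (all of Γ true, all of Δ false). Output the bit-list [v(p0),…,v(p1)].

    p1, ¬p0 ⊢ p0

Search for a countermodel by truth-table:
  v=00: Γ:[p1=F, ¬p0=T] Δ:[p0=F] refutes=False
  v=01: Γ:[p1=T, ¬p0=T] Δ:[p0=F] refutes=True  ← countermodel

Result: [0, 1]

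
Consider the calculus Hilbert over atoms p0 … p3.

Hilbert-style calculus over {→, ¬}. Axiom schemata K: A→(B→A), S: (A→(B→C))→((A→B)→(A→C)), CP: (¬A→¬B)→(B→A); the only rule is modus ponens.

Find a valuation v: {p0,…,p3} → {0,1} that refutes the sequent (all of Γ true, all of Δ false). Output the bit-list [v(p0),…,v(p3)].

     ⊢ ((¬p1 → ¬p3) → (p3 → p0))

Truth-table refutation:
  v=0000: Γ:[] Δ:[((¬p1 → ¬p3) → (p3 → p0))=T] refutes=False
  v=0001: Γ:[] Δ:[((¬p1 → ¬p3) → (p3 → p0))=T] refutes=False
  v=0010: Γ:[] Δ:[((¬p1 → ¬p3) → (p3 → p0))=T] refutes=False
  v=0011: Γ:[] Δ:[((¬p1 → ¬p3) → (p3 → p0))=T] refutes=False
  v=0100: Γ:[] Δ:[((¬p1 → ¬p3) → (p3 → p0))=T] refutes=False
  v=0101: Γ:[] Δ:[((¬p1 → ¬p3) → (p3 → p0))=F] refutes=True  ← countermodel

Result: [0, 1, 0, 1]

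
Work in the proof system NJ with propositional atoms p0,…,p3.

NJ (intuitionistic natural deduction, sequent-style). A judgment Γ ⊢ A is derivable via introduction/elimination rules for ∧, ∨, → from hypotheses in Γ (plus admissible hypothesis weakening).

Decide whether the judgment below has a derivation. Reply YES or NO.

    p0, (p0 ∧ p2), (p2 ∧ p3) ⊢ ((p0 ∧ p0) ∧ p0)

Proof tree:
[Wk] p0, (p0 ∧ p2), (p2 ∧ p3) ⊢ ((p0 ∧ p0) ∧ p0)
  [∧I] p0, (p0 ∧ p2) ⊢ ((p0 ∧ p0) ∧ p0)
    [∧I] (p0 ∧ p2), p0 ⊢ (p0 ∧ p0)
      [Ax] p0 ⊢ p0
      [Wk] p0, (p0 ∧ p2) ⊢ p0
        [Ax] p0 ⊢ p0
    [Wk] p0, (p0 ∧ p2) ⊢ p0
      [Ax] p0 ⊢ p0

Result: YES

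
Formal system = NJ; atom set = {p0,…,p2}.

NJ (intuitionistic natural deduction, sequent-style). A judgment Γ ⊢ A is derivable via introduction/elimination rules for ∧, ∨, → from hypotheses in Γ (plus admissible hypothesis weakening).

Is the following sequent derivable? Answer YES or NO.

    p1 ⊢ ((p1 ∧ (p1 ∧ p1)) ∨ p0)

Derivation trace:
[∨I₁] p1 ⊢ ((p1 ∧ (p1 ∧ p1)) ∨ p0)
  [∧I] p1 ⊢ (p1 ∧ (p1 ∧ p1))
    [Ax] p1 ⊢ p1
    [∧I] p1 ⊢ (p1 ∧ p1)
      [Ax] p1 ⊢ p1
      [Ax] p1 ⊢ p1

Result: YES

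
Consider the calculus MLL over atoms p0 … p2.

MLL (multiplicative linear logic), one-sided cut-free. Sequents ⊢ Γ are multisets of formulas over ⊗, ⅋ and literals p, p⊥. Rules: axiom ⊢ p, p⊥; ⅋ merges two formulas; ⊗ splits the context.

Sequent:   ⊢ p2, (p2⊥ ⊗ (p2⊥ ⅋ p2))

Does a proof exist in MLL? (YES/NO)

Proof tree:
[⊗]  ⊢ p2, (p2⊥ ⊗ (p2⊥ ⅋ p2))
  [Ax]  ⊢ p2, p2⊥
  [⅋]  ⊢ (p2⊥ ⅋ p2)
    [Ax]  ⊢ p2, p2⊥

Result: YES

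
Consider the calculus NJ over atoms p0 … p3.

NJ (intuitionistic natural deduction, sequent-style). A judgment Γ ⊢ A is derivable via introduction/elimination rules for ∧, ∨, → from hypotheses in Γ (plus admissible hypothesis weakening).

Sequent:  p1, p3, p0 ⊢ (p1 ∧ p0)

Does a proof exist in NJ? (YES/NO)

Derivation (root first):
[∧I] p1, p3, p0 ⊢ (p1 ∧ p0)
  [Wk] p1, p3 ⊢ p1
    [Ax] p1 ⊢ p1
  [Ax] p0 ⊢ p0

Result: YES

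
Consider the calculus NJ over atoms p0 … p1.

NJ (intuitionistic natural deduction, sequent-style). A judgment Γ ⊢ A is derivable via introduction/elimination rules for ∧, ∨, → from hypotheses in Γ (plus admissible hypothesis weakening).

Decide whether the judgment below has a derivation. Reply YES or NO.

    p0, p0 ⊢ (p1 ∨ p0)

Proof tree:
[Wk] p0, p0 ⊢ (p1 ∨ p0)
  [∨I₂] p0 ⊢ (p1 ∨ p0)
    [Ax] p0 ⊢ p0

Result: YES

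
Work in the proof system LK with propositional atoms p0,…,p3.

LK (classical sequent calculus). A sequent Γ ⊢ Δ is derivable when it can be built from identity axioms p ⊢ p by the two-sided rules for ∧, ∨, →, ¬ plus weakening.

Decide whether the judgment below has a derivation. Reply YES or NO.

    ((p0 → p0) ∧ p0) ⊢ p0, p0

Proof tree:
[WR] ((p0 → p0) ∧ p0) ⊢ p0, p0
  [∧L] ((p0 → p0) ∧ p0) ⊢ p0
    [→L] p0, (p0 → p0) ⊢ p0
      [Ax] p0 ⊢ p0
      [Ax] p0 ⊢ p0

Result: YES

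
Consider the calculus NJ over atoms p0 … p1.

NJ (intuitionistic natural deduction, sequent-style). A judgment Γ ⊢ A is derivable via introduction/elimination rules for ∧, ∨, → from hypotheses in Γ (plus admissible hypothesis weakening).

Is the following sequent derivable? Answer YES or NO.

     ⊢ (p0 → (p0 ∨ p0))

Derivation trace:
[→I]  ⊢ (p0 → (p0 ∨ p0))
  [∨I₂] p0 ⊢ (p0 ∨ p0)
    [Ax] p0 ⊢ p0

Result: YES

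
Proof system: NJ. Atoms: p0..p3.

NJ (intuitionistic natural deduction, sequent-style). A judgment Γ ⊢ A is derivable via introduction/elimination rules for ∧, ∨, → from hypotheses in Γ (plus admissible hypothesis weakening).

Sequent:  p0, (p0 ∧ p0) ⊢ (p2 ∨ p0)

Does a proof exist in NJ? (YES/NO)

Derivation trace:
[∨I₂] p0, (p0 ∧ p0) ⊢ (p2 ∨ p0)
  [Wk] p0, (p0 ∧ p0) ⊢ p0
    [→E] p0 ⊢ p0
      [→I]  ⊢ (p0 → p0)
        [Ax] p0 ⊢ p0
      [Ax] p0 ⊢ p0

Result: YES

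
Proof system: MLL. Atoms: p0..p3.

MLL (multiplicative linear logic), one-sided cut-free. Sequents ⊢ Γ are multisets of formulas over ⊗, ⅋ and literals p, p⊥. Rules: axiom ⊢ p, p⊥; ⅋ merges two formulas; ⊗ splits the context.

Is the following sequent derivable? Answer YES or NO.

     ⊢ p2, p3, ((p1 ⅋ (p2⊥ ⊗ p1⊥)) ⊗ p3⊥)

Proof tree:
[⊗]  ⊢ p2, p3, ((p1 ⅋ (p2⊥ ⊗ p1⊥)) ⊗ p3⊥)
  [⅋]  ⊢ p2, (p1 ⅋ (p2⊥ ⊗ p1⊥))
    [⊗]  ⊢ p2, p1, (p2⊥ ⊗ p1⊥)
      [Ax]  ⊢ p2, p2⊥
      [Ax]  ⊢ p1, p1⊥
  [Ax]  ⊢ p3, p3⊥

Result: YES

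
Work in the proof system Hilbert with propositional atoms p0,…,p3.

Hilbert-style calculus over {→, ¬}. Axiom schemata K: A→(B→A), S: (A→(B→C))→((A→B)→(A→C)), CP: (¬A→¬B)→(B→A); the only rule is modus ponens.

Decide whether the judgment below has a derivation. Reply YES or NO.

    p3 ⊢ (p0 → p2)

Truth-table refutation:
  v=0000: Γ:[p3=F] Δ:[(p0 → p2)=T] refutes=False
  v=0001: Γ:[p3=T] Δ:[(p0 → p2)=T] refutes=False
  v=0010: Γ:[p3=F] Δ:[(p0 → p2)=T] refutes=False
  v=0011: Γ:[p3=T] Δ:[(p0 → p2)=T] refutes=False
  v=0100: Γ:[p3=F] Δ:[(p0 → p2)=T] refutes=False
  v=0101: Γ:[p3=T] Δ:[(p0 → p2)=T] refutes=False
  v=0110: Γ:[p3=F] Δ:[(p0 → p2)=T] refutes=False
  v=0111: Γ:[p3=T] Δ:[(p0 → p2)=T] refutes=False
  v=1000: Γ:[p3=F] Δ:[(p0 → p2)=F] refutes=False
  v=1001: Γ:[p3=T] Δ:[(p0 → p2)=F] refutes=True  ← countermodel

Result: NO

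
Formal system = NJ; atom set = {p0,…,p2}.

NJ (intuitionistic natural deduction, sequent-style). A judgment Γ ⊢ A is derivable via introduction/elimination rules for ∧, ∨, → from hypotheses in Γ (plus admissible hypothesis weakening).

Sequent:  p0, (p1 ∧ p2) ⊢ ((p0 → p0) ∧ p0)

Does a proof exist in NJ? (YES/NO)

Derivation (root first):
[Wk] p0, (p1 ∧ p2) ⊢ ((p0 → p0) ∧ p0)
  [∧I] p0 ⊢ ((p0 → p0) ∧ p0)
    [→I]  ⊢ (p0 → p0)
      [Ax] p0 ⊢ p0
    [Ax] p0 ⊢ p0

Result: YES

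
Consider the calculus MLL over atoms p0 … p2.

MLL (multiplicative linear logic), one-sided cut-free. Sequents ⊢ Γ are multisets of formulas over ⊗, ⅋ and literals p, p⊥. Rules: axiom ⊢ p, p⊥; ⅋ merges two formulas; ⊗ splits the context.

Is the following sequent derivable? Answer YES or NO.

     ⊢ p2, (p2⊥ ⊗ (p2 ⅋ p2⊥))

Derivation trace:
[⊗]  ⊢ p2, (p2⊥ ⊗ (p2 ⅋ p2⊥))
  [Ax]  ⊢ p2, p2⊥
  [⅋]  ⊢ (p2 ⅋ p2⊥)
    [Ax]  ⊢ p2, p2⊥

Result: YES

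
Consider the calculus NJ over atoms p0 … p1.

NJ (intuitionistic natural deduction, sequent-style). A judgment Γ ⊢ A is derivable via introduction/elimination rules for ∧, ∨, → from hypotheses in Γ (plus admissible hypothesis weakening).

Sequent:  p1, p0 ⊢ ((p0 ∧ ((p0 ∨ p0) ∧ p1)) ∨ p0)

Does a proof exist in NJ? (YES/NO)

Proof tree:
[∨I₁] p1, p0 ⊢ ((p0 ∧ ((p0 ∨ p0) ∧ p1)) ∨ p0)
  [∧I] p1, p0 ⊢ (p0 ∧ ((p0 ∨ p0) ∧ p1))
    [Wk] p0, p0 ⊢ p0
      [Ax] p0 ⊢ p0
    [∧I] p1, p0 ⊢ ((p0 ∨ p0) ∧ p1)
      [∨I₂] p0 ⊢ (p0 ∨ p0)
        [Ax] p0 ⊢ p0
      [Ax] p1 ⊢ p1

Result: YES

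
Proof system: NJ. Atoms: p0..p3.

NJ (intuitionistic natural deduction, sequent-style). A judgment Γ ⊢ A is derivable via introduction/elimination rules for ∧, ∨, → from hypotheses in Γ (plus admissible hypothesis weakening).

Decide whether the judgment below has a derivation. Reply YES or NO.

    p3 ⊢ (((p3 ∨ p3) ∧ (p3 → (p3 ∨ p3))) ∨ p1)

Derivation (root first):
[∨I₁] p3 ⊢ (((p3 ∨ p3) ∧ (p3 → (p3 ∨ p3))) ∨ p1)
  [∧I] p3 ⊢ ((p3 ∨ p3) ∧ (p3 → (p3 ∨ p3)))
    [∨I₂] p3 ⊢ (p3 ∨ p3)
      [Ax] p3 ⊢ p3
    [→I]  ⊢ (p3 → (p3 ∨ p3))
      [∨I₂] p3 ⊢ (p3 ∨ p3)
        [Ax] p3 ⊢ p3

Result: YES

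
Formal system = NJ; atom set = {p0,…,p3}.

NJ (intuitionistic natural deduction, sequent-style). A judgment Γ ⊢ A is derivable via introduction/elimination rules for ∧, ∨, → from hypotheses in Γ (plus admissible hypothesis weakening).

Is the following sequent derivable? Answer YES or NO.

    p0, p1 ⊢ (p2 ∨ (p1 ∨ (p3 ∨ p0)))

Derivation trace:
[Wk] p0, p1 ⊢ (p2 ∨ (p1 ∨ (p3 ∨ p0)))
  [∨I₂] p0 ⊢ (p2 ∨ (p1 ∨ (p3 ∨ p0)))
    [∨I₂] p0 ⊢ (p1 ∨ (p3 ∨ p0))
      [∨I₂] p0 ⊢ (p3 ∨ p0)
        [Ax] p0 ⊢ p0

Result: YES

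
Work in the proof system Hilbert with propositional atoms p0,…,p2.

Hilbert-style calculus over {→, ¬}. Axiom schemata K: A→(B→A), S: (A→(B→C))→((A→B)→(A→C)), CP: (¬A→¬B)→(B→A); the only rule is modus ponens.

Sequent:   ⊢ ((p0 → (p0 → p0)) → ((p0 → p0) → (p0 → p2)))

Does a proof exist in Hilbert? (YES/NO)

Truth-table refutation:
  v=000: Γ:[] Δ:[((p0 → (p0 → p0)) → ((p0 → p0) → (p0 → p2)))=T] refutes=False
  v=001: Γ:[] Δ:[((p0 → (p0 → p0)) → ((p0 → p0) → (p0 → p2)))=T] refutes=False
  v=010: Γ:[] Δ:[((p0 → (p0 → p0)) → ((p0 → p0) → (p0 → p2)))=T] refutes=False
  v=011: Γ:[] Δ:[((p0 → (p0 → p0)) → ((p0 → p0) → (p0 → p2)))=T] refutes=False
  v=100: Γ:[] Δ:[((p0 → (p0 → p0)) → ((p0 → p0) → (p0 → p2)))=F] refutes=True  ← countermodel

Result: NO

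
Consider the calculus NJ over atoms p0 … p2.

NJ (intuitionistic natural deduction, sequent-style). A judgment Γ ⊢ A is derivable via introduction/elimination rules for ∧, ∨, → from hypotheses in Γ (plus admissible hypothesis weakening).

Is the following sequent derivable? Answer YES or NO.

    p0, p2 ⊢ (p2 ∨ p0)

Proof tree:
[Wk] p0, p2 ⊢ (p2 ∨ p0)
  [∨I₂] p0 ⊢ (p2 ∨ p0)
    [Ax] p0 ⊢ p0

Result: YES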